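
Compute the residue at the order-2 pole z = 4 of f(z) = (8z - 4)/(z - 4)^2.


Step 1: Pole of order 2 at z = 4
Step 2: Res = lim d/dz [(z - 4)^2 * f(z)] as z -> 4
Step 3: (z - 4)^2 * f(z) = 8z - 4
Step 4: d/dz[8z - 4] = 8

8


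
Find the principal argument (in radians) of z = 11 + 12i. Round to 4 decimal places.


Step 1: z = 11 + 12i
Step 2: arg(z) = atan2(12, 11)
Step 3: arg(z) = 0.8288

0.8288


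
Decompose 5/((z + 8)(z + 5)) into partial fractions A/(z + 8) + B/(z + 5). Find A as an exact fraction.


Step 1: Multiply both sides by (z + 8) and set z = -8
Step 2: A = 5 / (-8 + 5)
Step 3: A = 5 / (-3)
Step 4: A = -5/3

-5/3


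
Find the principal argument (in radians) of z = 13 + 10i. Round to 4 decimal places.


Step 1: z = 13 + 10i
Step 2: arg(z) = atan2(10, 13)
Step 3: arg(z) = 0.6557

0.6557


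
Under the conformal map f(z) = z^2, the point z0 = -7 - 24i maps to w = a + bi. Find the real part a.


Step 1: z0 = -7 - 24i
Step 2: z0^2 = (-7)^2 - (-24)^2 + 336i
Step 3: real part = 49 - 576 = -527

-527


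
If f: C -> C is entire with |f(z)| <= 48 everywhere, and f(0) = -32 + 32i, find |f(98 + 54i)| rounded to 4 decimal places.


Step 1: By Liouville's theorem, a bounded entire function is constant.
Step 2: f(z) = f(0) = -32 + 32i for all z.
Step 3: |f(w)| = |-32 + 32i| = sqrt(1024 + 1024)
Step 4: = 45.2548

45.2548


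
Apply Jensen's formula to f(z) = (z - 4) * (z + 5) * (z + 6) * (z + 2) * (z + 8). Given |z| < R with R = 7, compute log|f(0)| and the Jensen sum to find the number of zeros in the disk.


Jensen's formula: (1/2pi)*integral log|f(Re^it)|dt = log|f(0)| + sum_{|a_k|<R} log(R/|a_k|)
Step 1: f(0) = (-4) * 5 * 6 * 2 * 8 = -1920
Step 2: log|f(0)| = log|4| + log|-5| + log|-6| + log|-2| + log|-8| = 7.5601
Step 3: Zeros inside |z| < 7: 4, -5, -6, -2
Step 4: Jensen sum = log(7/4) + log(7/5) + log(7/6) + log(7/2) = 2.303
Step 5: n(R) = number of terms in the Jensen sum = count of zeros inside |z| < 7 = 4

4


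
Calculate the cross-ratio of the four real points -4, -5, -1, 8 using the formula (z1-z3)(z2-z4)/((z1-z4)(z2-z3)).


Step 1: (z1-z3)(z2-z4) = (-3) * (-13) = 39
Step 2: (z1-z4)(z2-z3) = (-12) * (-4) = 48
Step 3: Cross-ratio = 39/48 = 13/16

13/16


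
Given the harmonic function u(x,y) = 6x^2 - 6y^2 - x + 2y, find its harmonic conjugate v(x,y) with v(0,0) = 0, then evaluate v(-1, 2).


Step 1: v_x = -u_y = 12y - 2
Step 2: v_y = u_x = 12x - 1
Step 3: v = 12xy - 2x - y + C
Step 4: v(0,0) = 0 => C = 0
Step 5: v(-1, 2) = -24

-24


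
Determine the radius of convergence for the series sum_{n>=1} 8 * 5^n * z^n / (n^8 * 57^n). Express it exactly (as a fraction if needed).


Step 1: General term a_n = 8 * 5^n / (n^8 * 57^n)
Step 2: By the root test, |a_n|^(1/n) = 8^(1/n) * 5 / (n^(8/n) * 57) -> 5/57 as n -> infinity (since 8^(1/n) -> 1 and n^(8/n) -> 1)
Step 3: R = 1/lim|a_n|^(1/n) = 57/5

57/5


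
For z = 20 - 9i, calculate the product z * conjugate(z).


Step 1: conj(z) = 20 + 9i
Step 2: z * conj(z) = 20^2 + (-9)^2
Step 3: = 400 + 81 = 481

481


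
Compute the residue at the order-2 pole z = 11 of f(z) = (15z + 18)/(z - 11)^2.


Step 1: Pole of order 2 at z = 11
Step 2: Res = lim d/dz [(z - 11)^2 * f(z)] as z -> 11
Step 3: (z - 11)^2 * f(z) = 15z + 18
Step 4: d/dz[15z + 18] = 15

15


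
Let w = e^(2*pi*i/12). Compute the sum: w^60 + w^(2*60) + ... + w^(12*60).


Step 1: The sum sum_{j=1}^{n} w^(k*j) equals n if n | k, else 0.
Step 2: Here n = 12, k = 60
Step 3: Does n divide k? 12 | 60 -> True
Step 4: Sum = 12

12


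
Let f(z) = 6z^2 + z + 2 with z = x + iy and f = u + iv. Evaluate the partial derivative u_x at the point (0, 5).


Step 1: f(z) = 6(x+iy)^2 + (x+iy) + 2
Step 2: u = 6(x^2 - y^2) + x + 2
Step 3: u_x = 12x + 1
Step 4: At (0, 5): u_x = 0 + 1 = 1

1


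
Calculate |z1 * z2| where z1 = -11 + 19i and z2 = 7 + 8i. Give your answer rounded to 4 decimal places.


Step 1: |z1| = sqrt((-11)^2 + 19^2) = sqrt(482)
Step 2: |z2| = sqrt(7^2 + 8^2) = sqrt(113)
Step 3: |z1*z2| = |z1|*|z2| = sqrt(482) * sqrt(113) = sqrt(482 * 113) = sqrt(54466)
Step 4: = 233.3795

233.3795


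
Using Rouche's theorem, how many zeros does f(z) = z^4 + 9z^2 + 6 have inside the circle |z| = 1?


Step 1: On |z| = 1 the three terms have sizes |z^4| = 1^4 = 1, |9z^2| = 9*1^2 = 9, |6| = 6
Step 2: The dominant term is g(z) = 9z^2; let h(z) = z^4 + 6 so f = g + h
Step 3: On |z| = 1: |g| = 9 and |h| <= 1 + 6 = 7
Step 4: Since 9 > 7, |h| < |g| on |z| = 1, so by Rouche f has the same number of zeros as g inside |z| < 1
Step 5: g(z) = 9z^2 has 2 zeros (at the origin, multiplicity 2) inside |z| < 1. Answer = 2

2


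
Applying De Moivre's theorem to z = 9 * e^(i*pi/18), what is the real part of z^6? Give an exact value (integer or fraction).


Step 1: By De Moivre's theorem, z^6 = 9^6 * e^(i*6*pi/18) = 531441 * (cos(pi/3) + i*sin(pi/3))
Step 2: |z|^6 = 9^6 = 531441
Step 3: The angle pi/3 already lies in [0, 2*pi)
Step 4: cos(pi/3) = 1/2
Step 5: Re(z^6) = 531441 * 1/2 = 531441/2

531441/2


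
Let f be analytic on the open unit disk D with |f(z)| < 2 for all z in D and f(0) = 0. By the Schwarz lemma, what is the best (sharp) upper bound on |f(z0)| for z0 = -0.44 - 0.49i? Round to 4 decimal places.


Step 1: g = f/2 maps D -> D with g(0) = 0, so by the Schwarz lemma |g(z)| <= |z|, i.e. |f(z)| <= 2|z|; this is sharp (f(z) = 2z).
Step 2: |z0|^2 = (-0.44)^2 + (-0.49)^2 = 0.4337
Step 3: |z0| = sqrt(0.4337) = 0.658559
Step 4: Best bound = 2 * |z0| = 2 * 0.658559 = 1.3171

1.3171


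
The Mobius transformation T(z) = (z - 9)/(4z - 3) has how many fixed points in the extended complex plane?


Step 1: Fixed points satisfy T(z) = z
Step 2: 4z^2 - 4z + 9 = 0
Step 3: Discriminant = (-4)^2 - 4*4*9 = -128
Step 4: Number of fixed points = 2

2


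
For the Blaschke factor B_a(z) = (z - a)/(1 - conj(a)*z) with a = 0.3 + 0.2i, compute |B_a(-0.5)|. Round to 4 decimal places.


Step 1: Numerator z0 - a = -0.5 - (0.3 + 0.2i) = -0.8 - 0.2i
Step 2: Denominator 1 - conj(a)*z0 = 1 - (0.3 - 0.2i)*(-0.5) = 1.15 - 0.1i
Step 3: |z0 - a|^2 = (-0.8)^2 + (-0.2)^2 = 0.68; |1 - conj(a)*z0|^2 = 1.15^2 + (-0.1)^2 = 1.3325
Step 4: |B_a(-0.5)| = sqrt(0.68 / 1.3325) = sqrt(0.510319)
Step 5: = 0.7144

0.7144


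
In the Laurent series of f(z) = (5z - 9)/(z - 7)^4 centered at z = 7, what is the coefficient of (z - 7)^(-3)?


Step 1: Write the numerator in powers of (z - 7): 5z - 9 = 5(z - 7) + (5*7 - 9) = 5(z - 7) + 26
Step 2: Divide by (z - 7)^4: f(z) = 26(z - 7)^(-4) + 5(z - 7)^(-3)
Step 3: This finite sum is the Laurent series of f about z = 7.
Step 4: Coefficient of (z - 7)^(-3) = coefficient of (z - 7) in the re-centred numerator = 5

5


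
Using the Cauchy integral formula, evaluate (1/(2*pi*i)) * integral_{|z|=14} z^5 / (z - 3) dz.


Step 1: f(z) = z^5, a = 3 is inside |z| = 14
Step 2: By Cauchy integral formula: (1/(2pi*i)) * integral = f(a)
Step 3: f(3) = 3^5 = 243

243


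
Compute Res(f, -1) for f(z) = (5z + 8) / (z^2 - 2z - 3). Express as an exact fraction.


Step 1: Q(z) = z^2 - 2z - 3 = (z + 1)(z - 3)
Step 2: Q'(z) = 2z - 2
Step 3: Q'(-1) = -4, P(-1) = 3
Step 4: Res = P(-1)/Q'(-1) = 3/(-4) = -3/4

-3/4


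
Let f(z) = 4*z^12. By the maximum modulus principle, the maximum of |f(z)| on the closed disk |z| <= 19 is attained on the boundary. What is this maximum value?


Step 1: On |z| = 19, |f(z)| = 4 * |z|^12 = 4 * 19^12
Step 2: By maximum modulus principle, maximum is on boundary.
Step 3: Maximum = 4 * 2213314919066161 = 8853259676264644

8853259676264644


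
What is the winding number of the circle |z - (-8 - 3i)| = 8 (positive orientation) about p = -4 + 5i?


Step 1: Center c = (-8, -3), radius = 8
Step 2: |p - c|^2 = 4^2 + 8^2 = 80
Step 3: r^2 = 64
Step 4: |p-c| > r so winding number = 0

0


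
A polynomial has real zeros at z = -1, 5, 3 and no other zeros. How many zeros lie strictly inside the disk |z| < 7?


Step 1: Check each root:
  z = -1: |-1| = 1 < 7
  z = 5: |5| = 5 < 7
  z = 3: |3| = 3 < 7
Step 2: Count = 3

3


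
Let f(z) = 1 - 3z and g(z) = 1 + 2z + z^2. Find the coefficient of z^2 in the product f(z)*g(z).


Step 1: z^2 term in f*g comes from: (1)*(z^2) + (-3z)*(2z) + (0)*(1)
Step 2: = 1 - 6 + 0
Step 3: = -5

-5


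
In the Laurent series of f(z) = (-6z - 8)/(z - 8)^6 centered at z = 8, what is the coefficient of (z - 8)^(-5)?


Step 1: Write the numerator in powers of (z - 8): -6z - 8 = -6(z - 8) + (-6*8 - 8) = -6(z - 8) - 56
Step 2: Divide by (z - 8)^6: f(z) = -56(z - 8)^(-6) - 6(z - 8)^(-5)
Step 3: This finite sum is the Laurent series of f about z = 8.
Step 4: Coefficient of (z - 8)^(-5) = coefficient of (z - 8) in the re-centred numerator = -6

-6


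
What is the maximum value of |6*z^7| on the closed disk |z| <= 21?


Step 1: On |z| = 21, |f(z)| = 6 * |z|^7 = 6 * 21^7
Step 2: By maximum modulus principle, maximum is on boundary.
Step 3: Maximum = 6 * 1801088541 = 10806531246

10806531246


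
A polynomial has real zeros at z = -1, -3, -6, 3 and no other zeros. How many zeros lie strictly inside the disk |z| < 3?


Step 1: Check each root:
  z = -1: |-1| = 1 < 3
  z = -3: |-3| = 3 >= 3
  z = -6: |-6| = 6 >= 3
  z = 3: |3| = 3 >= 3
Step 2: Count = 1

1


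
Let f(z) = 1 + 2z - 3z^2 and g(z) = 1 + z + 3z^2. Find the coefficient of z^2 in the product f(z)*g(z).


Step 1: z^2 term in f*g comes from: (1)*(3z^2) + (2z)*(z) + (-3z^2)*(1)
Step 2: = 3 + 2 - 3
Step 3: = 2

2


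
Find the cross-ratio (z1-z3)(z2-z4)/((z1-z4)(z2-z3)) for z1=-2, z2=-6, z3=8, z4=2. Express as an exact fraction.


Step 1: (z1-z3)(z2-z4) = (-10) * (-8) = 80
Step 2: (z1-z4)(z2-z3) = (-4) * (-14) = 56
Step 3: Cross-ratio = 80/56 = 10/7

10/7


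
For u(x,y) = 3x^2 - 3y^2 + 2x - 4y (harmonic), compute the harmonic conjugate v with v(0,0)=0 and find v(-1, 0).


Step 1: v_x = -u_y = 6y + 4
Step 2: v_y = u_x = 6x + 2
Step 3: v = 6xy + 4x + 2y + C
Step 4: v(0,0) = 0 => C = 0
Step 5: v(-1, 0) = -4

-4


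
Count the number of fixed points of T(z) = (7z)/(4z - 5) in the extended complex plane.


Step 1: Fixed points satisfy T(z) = z
Step 2: 4z^2 - 12z = 0
Step 3: Discriminant = (-12)^2 - 4*4*0 = 144
Step 4: Number of fixed points = 2

2


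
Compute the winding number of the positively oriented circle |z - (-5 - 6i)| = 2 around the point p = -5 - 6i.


Step 1: Center c = (-5, -6), radius = 2
Step 2: |p - c|^2 = 0^2 + 0^2 = 0
Step 3: r^2 = 4
Step 4: |p-c| < r so winding number = 1

1


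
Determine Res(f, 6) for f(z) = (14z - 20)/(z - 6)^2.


Step 1: Pole of order 2 at z = 6
Step 2: Res = lim d/dz [(z - 6)^2 * f(z)] as z -> 6
Step 3: (z - 6)^2 * f(z) = 14z - 20
Step 4: d/dz[14z - 20] = 14

14


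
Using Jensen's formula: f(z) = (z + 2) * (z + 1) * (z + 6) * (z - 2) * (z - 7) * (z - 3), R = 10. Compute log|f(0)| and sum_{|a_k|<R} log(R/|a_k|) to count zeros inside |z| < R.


Jensen's formula: (1/2pi)*integral log|f(Re^it)|dt = log|f(0)| + sum_{|a_k|<R} log(R/|a_k|)
Step 1: f(0) = 2 * 1 * 6 * (-2) * (-7) * (-3) = -504
Step 2: log|f(0)| = log|-2| + log|-1| + log|-6| + log|2| + log|7| + log|3| = 6.2226
Step 3: Zeros inside |z| < 10: -2, -1, -6, 2, 7, 3
Step 4: Jensen sum = log(10/2) + log(10/1) + log(10/6) + log(10/2) + log(10/7) + log(10/3) = 7.5929
Step 5: n(R) = number of terms in the Jensen sum = count of zeros inside |z| < 10 = 6

6


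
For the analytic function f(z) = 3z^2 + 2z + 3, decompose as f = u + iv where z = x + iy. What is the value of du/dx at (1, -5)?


Step 1: f(z) = 3(x+iy)^2 + 2(x+iy) + 3
Step 2: u = 3(x^2 - y^2) + 2x + 3
Step 3: u_x = 6x + 2
Step 4: At (1, -5): u_x = 6 + 2 = 8

8


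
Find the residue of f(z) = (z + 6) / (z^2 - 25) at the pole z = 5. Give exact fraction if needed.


Step 1: Q(z) = z^2 - 25 = (z - 5)(z + 5)
Step 2: Q'(z) = 2z
Step 3: Q'(5) = 10, P(5) = 11
Step 4: Res = P(5)/Q'(5) = 11/10 = 11/10

11/10


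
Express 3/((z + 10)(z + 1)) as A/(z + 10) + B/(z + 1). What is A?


Step 1: Multiply both sides by (z + 10) and set z = -10
Step 2: A = 3 / (-10 + 1)
Step 3: A = 3 / (-9)
Step 4: A = -1/3

-1/3


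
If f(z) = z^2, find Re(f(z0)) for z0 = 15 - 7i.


Step 1: z0 = 15 - 7i
Step 2: z0^2 = 15^2 - (-7)^2 - 210i
Step 3: real part = 225 - 49 = 176

176


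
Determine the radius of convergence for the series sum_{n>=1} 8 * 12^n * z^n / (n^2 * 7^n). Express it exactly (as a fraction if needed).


Step 1: General term a_n = 8 * 12^n / (n^2 * 7^n)
Step 2: By the root test, |a_n|^(1/n) = 8^(1/n) * 12 / (n^(2/n) * 7) -> 12/7 as n -> infinity (since 8^(1/n) -> 1 and n^(2/n) -> 1)
Step 3: R = 1/lim|a_n|^(1/n) = 7/12

7/12


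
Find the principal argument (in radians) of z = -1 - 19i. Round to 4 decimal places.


Step 1: z = -1 - 19i
Step 2: arg(z) = atan2(-19, -1)
Step 3: arg(z) = -1.6234

-1.6234


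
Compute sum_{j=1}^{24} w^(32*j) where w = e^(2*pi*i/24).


Step 1: The sum sum_{j=1}^{n} w^(k*j) equals n if n | k, else 0.
Step 2: Here n = 24, k = 32
Step 3: Does n divide k? 24 | 32 -> False
Step 4: Sum = 0

0


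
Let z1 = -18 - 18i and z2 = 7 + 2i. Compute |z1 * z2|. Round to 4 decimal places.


Step 1: |z1| = sqrt((-18)^2 + (-18)^2) = sqrt(648)
Step 2: |z2| = sqrt(7^2 + 2^2) = sqrt(53)
Step 3: |z1*z2| = |z1|*|z2| = sqrt(648) * sqrt(53) = sqrt(648 * 53) = sqrt(34344)
Step 4: = 185.3213

185.3213


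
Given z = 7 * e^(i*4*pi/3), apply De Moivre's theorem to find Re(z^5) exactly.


Step 1: By De Moivre's theorem, z^5 = 7^5 * e^(i*5*4*pi/3) = 16807 * (cos(20*pi/3) + i*sin(20*pi/3))
Step 2: |z|^5 = 7^5 = 16807
Step 3: Reduce the angle mod 2*pi: 20*pi/3 - 6*pi = 2*pi/3
Step 4: cos(2*pi/3) = -1/2
Step 5: Re(z^5) = 16807 * (-1/2) = -16807/2

-16807/2


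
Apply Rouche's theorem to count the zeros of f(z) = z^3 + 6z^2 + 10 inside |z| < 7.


Step 1: On |z| = 7 the three terms have sizes |z^3| = 7^3 = 343, |6z^2| = 6*7^2 = 294, |10| = 10
Step 2: The dominant term is g(z) = z^3; let h(z) = 6z^2 + 10 so f = g + h
Step 3: On |z| = 7: |g| = 343 and |h| <= 294 + 10 = 304
Step 4: Since 343 > 304, |h| < |g| on |z| = 7, so by Rouche f has the same number of zeros as g inside |z| < 7
Step 5: g(z) = z^3 has 3 zeros (all at the origin) inside |z| < 7. Answer = 3

3


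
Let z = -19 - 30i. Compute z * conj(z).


Step 1: conj(z) = -19 + 30i
Step 2: z * conj(z) = (-19)^2 + (-30)^2
Step 3: = 361 + 900 = 1261

1261


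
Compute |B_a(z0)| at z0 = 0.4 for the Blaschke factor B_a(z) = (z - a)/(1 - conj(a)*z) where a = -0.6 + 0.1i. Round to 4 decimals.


Step 1: Numerator z0 - a = 0.4 - (-0.6 + 0.1i) = 1 - 0.1i
Step 2: Denominator 1 - conj(a)*z0 = 1 - (-0.6 - 0.1i)*0.4 = 1.24 + 0.04i
Step 3: |z0 - a|^2 = 1^2 + (-0.1)^2 = 1.01; |1 - conj(a)*z0|^2 = 1.24^2 + 0.04^2 = 1.5392
Step 4: |B_a(0.4)| = sqrt(1.01 / 1.5392) = sqrt(0.656185)
Step 5: = 0.8101

0.8101


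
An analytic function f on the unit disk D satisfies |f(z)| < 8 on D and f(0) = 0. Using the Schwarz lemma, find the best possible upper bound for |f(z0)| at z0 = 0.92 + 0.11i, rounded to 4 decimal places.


Step 1: g = f/8 maps D -> D with g(0) = 0, so by the Schwarz lemma |g(z)| <= |z|, i.e. |f(z)| <= 8|z|; this is sharp (f(z) = 8z).
Step 2: |z0|^2 = 0.92^2 + 0.11^2 = 0.8585
Step 3: |z0| = sqrt(0.8585) = 0.926553
Step 4: Best bound = 8 * |z0| = 8 * 0.926553 = 7.4124

7.4124


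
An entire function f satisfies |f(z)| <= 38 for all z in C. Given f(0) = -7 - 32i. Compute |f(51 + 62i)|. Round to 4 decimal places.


Step 1: By Liouville's theorem, a bounded entire function is constant.
Step 2: f(z) = f(0) = -7 - 32i for all z.
Step 3: |f(w)| = |-7 - 32i| = sqrt(49 + 1024)
Step 4: = 32.7567

32.7567


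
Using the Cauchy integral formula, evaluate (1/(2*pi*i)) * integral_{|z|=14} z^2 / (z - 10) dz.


Step 1: f(z) = z^2, a = 10 is inside |z| = 14
Step 2: By Cauchy integral formula: (1/(2pi*i)) * integral = f(a)
Step 3: f(10) = 10^2 = 100

100


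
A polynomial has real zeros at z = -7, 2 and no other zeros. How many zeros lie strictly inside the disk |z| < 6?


Step 1: Check each root:
  z = -7: |-7| = 7 >= 6
  z = 2: |2| = 2 < 6
Step 2: Count = 1

1


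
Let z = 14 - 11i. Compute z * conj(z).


Step 1: conj(z) = 14 + 11i
Step 2: z * conj(z) = 14^2 + (-11)^2
Step 3: = 196 + 121 = 317

317


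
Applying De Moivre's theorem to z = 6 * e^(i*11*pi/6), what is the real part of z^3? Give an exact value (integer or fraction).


Step 1: By De Moivre's theorem, z^3 = 6^3 * e^(i*3*11*pi/6) = 216 * (cos(11*pi/2) + i*sin(11*pi/2))
Step 2: |z|^3 = 6^3 = 216
Step 3: Reduce the angle mod 2*pi: 11*pi/2 - 4*pi = 3*pi/2
Step 4: cos(3*pi/2) = 0
Step 5: Re(z^3) = 216 * 0 = 0

0


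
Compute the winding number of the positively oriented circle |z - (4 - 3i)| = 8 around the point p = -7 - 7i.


Step 1: Center c = (4, -3), radius = 8
Step 2: |p - c|^2 = (-11)^2 + (-4)^2 = 137
Step 3: r^2 = 64
Step 4: |p-c| > r so winding number = 0

0


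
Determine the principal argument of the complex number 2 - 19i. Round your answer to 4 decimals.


Step 1: z = 2 - 19i
Step 2: arg(z) = atan2(-19, 2)
Step 3: arg(z) = -1.4659

-1.4659


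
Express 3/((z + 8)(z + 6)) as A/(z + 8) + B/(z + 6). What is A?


Step 1: Multiply both sides by (z + 8) and set z = -8
Step 2: A = 3 / (-8 + 6)
Step 3: A = 3 / (-2)
Step 4: A = -3/2

-3/2


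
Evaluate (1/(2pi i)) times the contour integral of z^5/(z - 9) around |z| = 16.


Step 1: f(z) = z^5, a = 9 is inside |z| = 16
Step 2: By Cauchy integral formula: (1/(2pi*i)) * integral = f(a)
Step 3: f(9) = 9^5 = 59049

59049


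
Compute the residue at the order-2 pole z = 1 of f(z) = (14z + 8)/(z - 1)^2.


Step 1: Pole of order 2 at z = 1
Step 2: Res = lim d/dz [(z - 1)^2 * f(z)] as z -> 1
Step 3: (z - 1)^2 * f(z) = 14z + 8
Step 4: d/dz[14z + 8] = 14

14


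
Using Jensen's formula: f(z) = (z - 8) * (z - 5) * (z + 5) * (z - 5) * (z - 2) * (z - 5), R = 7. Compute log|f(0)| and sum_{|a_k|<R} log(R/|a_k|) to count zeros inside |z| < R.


Jensen's formula: (1/2pi)*integral log|f(Re^it)|dt = log|f(0)| + sum_{|a_k|<R} log(R/|a_k|)
Step 1: f(0) = (-8) * (-5) * 5 * (-5) * (-2) * (-5) = -10000
Step 2: log|f(0)| = log|8| + log|5| + log|-5| + log|5| + log|2| + log|5| = 9.2103
Step 3: Zeros inside |z| < 7: 5, -5, 5, 2, 5
Step 4: Jensen sum = log(7/5) + log(7/5) + log(7/5) + log(7/2) + log(7/5) = 2.5987
Step 5: n(R) = number of terms in the Jensen sum = count of zeros inside |z| < 7 = 5

5


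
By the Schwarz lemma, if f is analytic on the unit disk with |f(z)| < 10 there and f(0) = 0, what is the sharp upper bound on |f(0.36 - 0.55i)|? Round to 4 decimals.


Step 1: g = f/10 maps D -> D with g(0) = 0, so by the Schwarz lemma |g(z)| <= |z|, i.e. |f(z)| <= 10|z|; this is sharp (f(z) = 10z).
Step 2: |z0|^2 = 0.36^2 + (-0.55)^2 = 0.4321
Step 3: |z0| = sqrt(0.4321) = 0.657343
Step 4: Best bound = 10 * |z0| = 10 * 0.657343 = 6.5734

6.5734


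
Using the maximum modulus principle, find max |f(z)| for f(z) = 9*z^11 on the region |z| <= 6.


Step 1: On |z| = 6, |f(z)| = 9 * |z|^11 = 9 * 6^11
Step 2: By maximum modulus principle, maximum is on boundary.
Step 3: Maximum = 9 * 362797056 = 3265173504

3265173504


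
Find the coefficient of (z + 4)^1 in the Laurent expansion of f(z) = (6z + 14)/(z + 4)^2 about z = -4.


Step 1: Write the numerator in powers of (z + 4): 6z + 14 = 6(z + 4) + (6*(-4) + 14) = 6(z + 4) - 10
Step 2: Divide by (z + 4)^2: f(z) = -10(z + 4)^(-2) + 6(z + 4)^(-1)
Step 3: This finite sum is the Laurent series of f about z = -4.
Step 4: Only the powers -2 and -1 appear, so the coefficient of (z + 4)^1 = 0

0


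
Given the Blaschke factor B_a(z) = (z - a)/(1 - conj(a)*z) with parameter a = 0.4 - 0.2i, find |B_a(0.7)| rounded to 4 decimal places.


Step 1: Numerator z0 - a = 0.7 - (0.4 - 0.2i) = 0.3 + 0.2i
Step 2: Denominator 1 - conj(a)*z0 = 1 - (0.4 + 0.2i)*0.7 = 0.72 - 0.14i
Step 3: |z0 - a|^2 = 0.3^2 + 0.2^2 = 0.13; |1 - conj(a)*z0|^2 = 0.72^2 + (-0.14)^2 = 0.538
Step 4: |B_a(0.7)| = sqrt(0.13 / 0.538) = sqrt(0.241636)
Step 5: = 0.4916

0.4916


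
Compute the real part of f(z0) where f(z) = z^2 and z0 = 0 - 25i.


Step 1: z0 = 0 - 25i
Step 2: z0^2 = 0^2 - (-25)^2 + 0i
Step 3: real part = 0 - 625 = -625

-625


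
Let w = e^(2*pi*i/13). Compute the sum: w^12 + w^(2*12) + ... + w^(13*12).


Step 1: The sum sum_{j=1}^{n} w^(k*j) equals n if n | k, else 0.
Step 2: Here n = 13, k = 12
Step 3: Does n divide k? 13 | 12 -> False
Step 4: Sum = 0

0


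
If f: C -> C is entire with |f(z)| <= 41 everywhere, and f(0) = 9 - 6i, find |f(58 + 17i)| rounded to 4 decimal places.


Step 1: By Liouville's theorem, a bounded entire function is constant.
Step 2: f(z) = f(0) = 9 - 6i for all z.
Step 3: |f(w)| = |9 - 6i| = sqrt(81 + 36)
Step 4: = 10.8167

10.8167


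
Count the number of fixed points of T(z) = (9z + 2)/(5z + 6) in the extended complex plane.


Step 1: Fixed points satisfy T(z) = z
Step 2: 5z^2 - 3z - 2 = 0
Step 3: Discriminant = (-3)^2 - 4*5*(-2) = 49
Step 4: Number of fixed points = 2

2


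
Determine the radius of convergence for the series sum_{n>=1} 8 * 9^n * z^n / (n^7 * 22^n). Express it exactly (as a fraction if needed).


Step 1: General term a_n = 8 * 9^n / (n^7 * 22^n)
Step 2: By the root test, |a_n|^(1/n) = 8^(1/n) * 9 / (n^(7/n) * 22) -> 9/22 as n -> infinity (since 8^(1/n) -> 1 and n^(7/n) -> 1)
Step 3: R = 1/lim|a_n|^(1/n) = 22/9

22/9


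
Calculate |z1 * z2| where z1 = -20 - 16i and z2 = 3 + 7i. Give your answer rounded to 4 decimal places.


Step 1: |z1| = sqrt((-20)^2 + (-16)^2) = sqrt(656)
Step 2: |z2| = sqrt(3^2 + 7^2) = sqrt(58)
Step 3: |z1*z2| = |z1|*|z2| = sqrt(656) * sqrt(58) = sqrt(656 * 58) = sqrt(38048)
Step 4: = 195.059

195.059


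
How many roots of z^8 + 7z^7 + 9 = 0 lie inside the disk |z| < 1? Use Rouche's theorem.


Step 1: On |z| = 1 the three terms have sizes |z^8| = 1^8 = 1, |7z^7| = 7*1^7 = 7, |9| = 9
Step 2: The dominant term is g(z) = 9; let h(z) = z^8 + 7z^7 so f = g + h
Step 3: On |z| = 1: |g| = 9 and |h| <= 1 + 7 = 8
Step 4: Since 9 > 8, |h| < |g| on |z| = 1, so by Rouche f has the same number of zeros as g inside |z| < 1
Step 5: g(z) = 9 is a nonzero constant with no zeros inside |z| < 1. Answer = 0

0


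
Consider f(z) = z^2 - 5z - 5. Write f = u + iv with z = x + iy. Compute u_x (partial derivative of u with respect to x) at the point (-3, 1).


Step 1: f(z) = (x+iy)^2 - 5(x+iy) - 5
Step 2: u = (x^2 - y^2) - 5x - 5
Step 3: u_x = 2x - 5
Step 4: At (-3, 1): u_x = -6 - 5 = -11

-11


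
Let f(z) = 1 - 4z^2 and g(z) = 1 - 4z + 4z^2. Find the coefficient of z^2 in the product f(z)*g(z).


Step 1: z^2 term in f*g comes from: (1)*(4z^2) + (0)*(-4z) + (-4z^2)*(1)
Step 2: = 4 + 0 - 4
Step 3: = 0

0


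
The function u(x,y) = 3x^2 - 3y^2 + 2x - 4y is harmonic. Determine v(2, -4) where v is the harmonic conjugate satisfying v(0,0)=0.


Step 1: v_x = -u_y = 6y + 4
Step 2: v_y = u_x = 6x + 2
Step 3: v = 6xy + 4x + 2y + C
Step 4: v(0,0) = 0 => C = 0
Step 5: v(2, -4) = -48

-48


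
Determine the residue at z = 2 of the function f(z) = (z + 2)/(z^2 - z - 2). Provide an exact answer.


Step 1: Q(z) = z^2 - z - 2 = (z - 2)(z + 1)
Step 2: Q'(z) = 2z - 1
Step 3: Q'(2) = 3, P(2) = 4
Step 4: Res = P(2)/Q'(2) = 4/3 = 4/3

4/3


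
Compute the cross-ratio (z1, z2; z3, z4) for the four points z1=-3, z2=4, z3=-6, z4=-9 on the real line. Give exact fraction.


Step 1: (z1-z3)(z2-z4) = 3 * 13 = 39
Step 2: (z1-z4)(z2-z3) = 6 * 10 = 60
Step 3: Cross-ratio = 39/60 = 13/20

13/20


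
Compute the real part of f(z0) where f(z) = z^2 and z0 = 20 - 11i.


Step 1: z0 = 20 - 11i
Step 2: z0^2 = 20^2 - (-11)^2 - 440i
Step 3: real part = 400 - 121 = 279

279


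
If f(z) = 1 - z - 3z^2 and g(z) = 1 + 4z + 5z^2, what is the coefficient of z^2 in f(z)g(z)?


Step 1: z^2 term in f*g comes from: (1)*(5z^2) + (-z)*(4z) + (-3z^2)*(1)
Step 2: = 5 - 4 - 3
Step 3: = -2

-2


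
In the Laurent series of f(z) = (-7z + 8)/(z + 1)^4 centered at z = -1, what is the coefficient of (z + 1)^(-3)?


Step 1: Write the numerator in powers of (z + 1): -7z + 8 = -7(z + 1) + (-7*(-1) + 8) = -7(z + 1) + 15
Step 2: Divide by (z + 1)^4: f(z) = 15(z + 1)^(-4) - 7(z + 1)^(-3)
Step 3: This finite sum is the Laurent series of f about z = -1.
Step 4: Coefficient of (z + 1)^(-3) = coefficient of (z + 1) in the re-centred numerator = -7

-7


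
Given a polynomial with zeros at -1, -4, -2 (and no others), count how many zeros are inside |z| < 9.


Step 1: Check each root:
  z = -1: |-1| = 1 < 9
  z = -4: |-4| = 4 < 9
  z = -2: |-2| = 2 < 9
Step 2: Count = 3

3


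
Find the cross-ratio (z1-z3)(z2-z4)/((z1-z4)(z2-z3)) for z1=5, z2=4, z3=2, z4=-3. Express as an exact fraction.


Step 1: (z1-z3)(z2-z4) = 3 * 7 = 21
Step 2: (z1-z4)(z2-z3) = 8 * 2 = 16
Step 3: Cross-ratio = 21/16 = 21/16

21/16


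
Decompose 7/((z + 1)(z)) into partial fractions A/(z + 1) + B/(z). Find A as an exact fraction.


Step 1: Multiply both sides by (z + 1) and set z = -1
Step 2: A = 7 / (-1 - 0)
Step 3: A = 7 / (-1)
Step 4: A = -7

-7


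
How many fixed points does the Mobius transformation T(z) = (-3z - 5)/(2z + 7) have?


Step 1: Fixed points satisfy T(z) = z
Step 2: 2z^2 + 10z + 5 = 0
Step 3: Discriminant = 10^2 - 4*2*5 = 60
Step 4: Number of fixed points = 2

2


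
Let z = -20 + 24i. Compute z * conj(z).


Step 1: conj(z) = -20 - 24i
Step 2: z * conj(z) = (-20)^2 + 24^2
Step 3: = 400 + 576 = 976

976


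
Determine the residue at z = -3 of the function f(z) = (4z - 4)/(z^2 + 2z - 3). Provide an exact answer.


Step 1: Q(z) = z^2 + 2z - 3 = (z + 3)(z - 1)
Step 2: Q'(z) = 2z + 2
Step 3: Q'(-3) = -4, P(-3) = -16
Step 4: Res = P(-3)/Q'(-3) = -16/(-4) = 4

4


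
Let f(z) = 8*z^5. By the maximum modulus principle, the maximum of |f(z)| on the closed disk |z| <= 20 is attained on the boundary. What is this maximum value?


Step 1: On |z| = 20, |f(z)| = 8 * |z|^5 = 8 * 20^5
Step 2: By maximum modulus principle, maximum is on boundary.
Step 3: Maximum = 8 * 3200000 = 25600000

25600000


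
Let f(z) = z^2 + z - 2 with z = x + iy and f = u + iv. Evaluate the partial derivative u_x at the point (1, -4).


Step 1: f(z) = (x+iy)^2 + (x+iy) - 2
Step 2: u = (x^2 - y^2) + x - 2
Step 3: u_x = 2x + 1
Step 4: At (1, -4): u_x = 2 + 1 = 3

3


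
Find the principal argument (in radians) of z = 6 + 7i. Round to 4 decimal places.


Step 1: z = 6 + 7i
Step 2: arg(z) = atan2(7, 6)
Step 3: arg(z) = 0.8622

0.8622


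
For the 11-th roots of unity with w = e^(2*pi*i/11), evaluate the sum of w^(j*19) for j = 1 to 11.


Step 1: The sum sum_{j=1}^{n} w^(k*j) equals n if n | k, else 0.
Step 2: Here n = 11, k = 19
Step 3: Does n divide k? 11 | 19 -> False
Step 4: Sum = 0

0


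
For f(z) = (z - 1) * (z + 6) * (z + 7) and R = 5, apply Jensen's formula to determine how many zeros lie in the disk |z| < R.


Jensen's formula: (1/2pi)*integral log|f(Re^it)|dt = log|f(0)| + sum_{|a_k|<R} log(R/|a_k|)
Step 1: f(0) = (-1) * 6 * 7 = -42
Step 2: log|f(0)| = log|1| + log|-6| + log|-7| = 3.7377
Step 3: Zeros inside |z| < 5: 1
Step 4: Jensen sum = log(5/1) = 1.6094
Step 5: n(R) = number of terms in the Jensen sum = count of zeros inside |z| < 5 = 1

1


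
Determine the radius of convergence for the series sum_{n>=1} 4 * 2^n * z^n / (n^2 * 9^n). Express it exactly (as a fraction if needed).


Step 1: General term a_n = 4 * 2^n / (n^2 * 9^n)
Step 2: By the root test, |a_n|^(1/n) = 4^(1/n) * 2 / (n^(2/n) * 9) -> 2/9 as n -> infinity (since 4^(1/n) -> 1 and n^(2/n) -> 1)
Step 3: R = 1/lim|a_n|^(1/n) = 9/2

9/2


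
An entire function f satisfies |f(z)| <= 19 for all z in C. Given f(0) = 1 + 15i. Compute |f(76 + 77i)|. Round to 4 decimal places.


Step 1: By Liouville's theorem, a bounded entire function is constant.
Step 2: f(z) = f(0) = 1 + 15i for all z.
Step 3: |f(w)| = |1 + 15i| = sqrt(1 + 225)
Step 4: = 15.0333

15.0333


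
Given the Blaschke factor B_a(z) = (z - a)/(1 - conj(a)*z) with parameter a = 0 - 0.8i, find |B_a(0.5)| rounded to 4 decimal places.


Step 1: Numerator z0 - a = 0.5 - (0 - 0.8i) = 0.5 + 0.8i
Step 2: Denominator 1 - conj(a)*z0 = 1 - (0 + 0.8i)*0.5 = 1 - 0.4i
Step 3: |z0 - a|^2 = 0.5^2 + 0.8^2 = 0.89; |1 - conj(a)*z0|^2 = 1^2 + (-0.4)^2 = 1.16
Step 4: |B_a(0.5)| = sqrt(0.89 / 1.16) = sqrt(0.767241)
Step 5: = 0.8759

0.8759


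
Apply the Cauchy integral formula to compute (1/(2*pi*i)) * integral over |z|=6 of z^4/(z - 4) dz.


Step 1: f(z) = z^4, a = 4 is inside |z| = 6
Step 2: By Cauchy integral formula: (1/(2pi*i)) * integral = f(a)
Step 3: f(4) = 4^4 = 256

256


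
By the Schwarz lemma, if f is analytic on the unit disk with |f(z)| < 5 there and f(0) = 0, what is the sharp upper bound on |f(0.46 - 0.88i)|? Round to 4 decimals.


Step 1: g = f/5 maps D -> D with g(0) = 0, so by the Schwarz lemma |g(z)| <= |z|, i.e. |f(z)| <= 5|z|; this is sharp (f(z) = 5z).
Step 2: |z0|^2 = 0.46^2 + (-0.88)^2 = 0.986
Step 3: |z0| = sqrt(0.986) = 0.992975
Step 4: Best bound = 5 * |z0| = 5 * 0.992975 = 4.9649

4.9649


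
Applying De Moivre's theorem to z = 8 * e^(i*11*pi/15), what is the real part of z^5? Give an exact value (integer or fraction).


Step 1: By De Moivre's theorem, z^5 = 8^5 * e^(i*5*11*pi/15) = 32768 * (cos(11*pi/3) + i*sin(11*pi/3))
Step 2: |z|^5 = 8^5 = 32768
Step 3: Reduce the angle mod 2*pi: 11*pi/3 - 2*pi = 5*pi/3
Step 4: cos(5*pi/3) = 1/2
Step 5: Re(z^5) = 32768 * 1/2 = 16384

16384


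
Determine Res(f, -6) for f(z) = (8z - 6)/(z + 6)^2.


Step 1: Pole of order 2 at z = -6
Step 2: Res = lim d/dz [(z + 6)^2 * f(z)] as z -> -6
Step 3: (z + 6)^2 * f(z) = 8z - 6
Step 4: d/dz[8z - 6] = 8

8


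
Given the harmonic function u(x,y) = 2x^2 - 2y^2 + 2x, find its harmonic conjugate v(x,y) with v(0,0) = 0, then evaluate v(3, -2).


Step 1: v_x = -u_y = 4y + 0
Step 2: v_y = u_x = 4x + 2
Step 3: v = 4xy + 2y + C
Step 4: v(0,0) = 0 => C = 0
Step 5: v(3, -2) = -28

-28


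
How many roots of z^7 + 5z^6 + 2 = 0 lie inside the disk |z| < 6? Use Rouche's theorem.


Step 1: On |z| = 6 the three terms have sizes |z^7| = 6^7 = 279936, |5z^6| = 5*6^6 = 233280, |2| = 2
Step 2: The dominant term is g(z) = z^7; let h(z) = 5z^6 + 2 so f = g + h
Step 3: On |z| = 6: |g| = 279936 and |h| <= 233280 + 2 = 233282
Step 4: Since 279936 > 233282, |h| < |g| on |z| = 6, so by Rouche f has the same number of zeros as g inside |z| < 6
Step 5: g(z) = z^7 has 7 zeros (all at the origin) inside |z| < 6. Answer = 7

7


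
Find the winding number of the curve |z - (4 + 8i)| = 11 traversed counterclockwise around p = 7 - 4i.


Step 1: Center c = (4, 8), radius = 11
Step 2: |p - c|^2 = 3^2 + (-12)^2 = 153
Step 3: r^2 = 121
Step 4: |p-c| > r so winding number = 0

0


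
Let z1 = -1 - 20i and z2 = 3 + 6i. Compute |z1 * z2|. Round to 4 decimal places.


Step 1: |z1| = sqrt((-1)^2 + (-20)^2) = sqrt(401)
Step 2: |z2| = sqrt(3^2 + 6^2) = sqrt(45)
Step 3: |z1*z2| = |z1|*|z2| = sqrt(401) * sqrt(45) = sqrt(401 * 45) = sqrt(18045)
Step 4: = 134.3317

134.3317


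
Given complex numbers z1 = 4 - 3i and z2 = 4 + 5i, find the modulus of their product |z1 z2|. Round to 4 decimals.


Step 1: |z1| = sqrt(4^2 + (-3)^2) = sqrt(25)
Step 2: |z2| = sqrt(4^2 + 5^2) = sqrt(41)
Step 3: |z1*z2| = |z1|*|z2| = sqrt(25) * sqrt(41) = sqrt(25 * 41) = sqrt(1025)
Step 4: = 32.0156

32.0156


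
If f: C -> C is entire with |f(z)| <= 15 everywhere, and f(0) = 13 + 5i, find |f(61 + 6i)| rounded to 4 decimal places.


Step 1: By Liouville's theorem, a bounded entire function is constant.
Step 2: f(z) = f(0) = 13 + 5i for all z.
Step 3: |f(w)| = |13 + 5i| = sqrt(169 + 25)
Step 4: = 13.9284

13.9284


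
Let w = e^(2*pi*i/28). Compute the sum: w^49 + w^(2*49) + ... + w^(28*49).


Step 1: The sum sum_{j=1}^{n} w^(k*j) equals n if n | k, else 0.
Step 2: Here n = 28, k = 49
Step 3: Does n divide k? 28 | 49 -> False
Step 4: Sum = 0

0


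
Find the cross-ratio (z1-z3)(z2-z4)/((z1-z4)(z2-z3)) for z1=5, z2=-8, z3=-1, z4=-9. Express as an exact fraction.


Step 1: (z1-z3)(z2-z4) = 6 * 1 = 6
Step 2: (z1-z4)(z2-z3) = 14 * (-7) = -98
Step 3: Cross-ratio = -6/98 = -3/49

-3/49


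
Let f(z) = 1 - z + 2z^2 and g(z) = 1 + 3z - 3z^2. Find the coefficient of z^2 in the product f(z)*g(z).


Step 1: z^2 term in f*g comes from: (1)*(-3z^2) + (-z)*(3z) + (2z^2)*(1)
Step 2: = -3 - 3 + 2
Step 3: = -4

-4


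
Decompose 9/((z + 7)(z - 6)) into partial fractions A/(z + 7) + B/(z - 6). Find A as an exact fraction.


Step 1: Multiply both sides by (z + 7) and set z = -7
Step 2: A = 9 / (-7 - 6)
Step 3: A = 9 / (-13)
Step 4: A = -9/13

-9/13


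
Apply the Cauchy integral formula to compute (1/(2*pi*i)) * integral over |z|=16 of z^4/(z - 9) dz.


Step 1: f(z) = z^4, a = 9 is inside |z| = 16
Step 2: By Cauchy integral formula: (1/(2pi*i)) * integral = f(a)
Step 3: f(9) = 9^4 = 6561

6561


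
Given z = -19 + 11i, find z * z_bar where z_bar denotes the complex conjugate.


Step 1: conj(z) = -19 - 11i
Step 2: z * conj(z) = (-19)^2 + 11^2
Step 3: = 361 + 121 = 482

482


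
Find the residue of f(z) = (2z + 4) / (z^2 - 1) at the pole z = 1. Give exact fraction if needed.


Step 1: Q(z) = z^2 - 1 = (z - 1)(z + 1)
Step 2: Q'(z) = 2z
Step 3: Q'(1) = 2, P(1) = 6
Step 4: Res = P(1)/Q'(1) = 6/2 = 3

3


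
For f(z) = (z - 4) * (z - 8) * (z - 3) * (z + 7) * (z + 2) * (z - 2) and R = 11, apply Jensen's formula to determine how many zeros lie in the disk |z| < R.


Jensen's formula: (1/2pi)*integral log|f(Re^it)|dt = log|f(0)| + sum_{|a_k|<R} log(R/|a_k|)
Step 1: f(0) = (-4) * (-8) * (-3) * 7 * 2 * (-2) = 2688
Step 2: log|f(0)| = log|4| + log|8| + log|3| + log|-7| + log|-2| + log|2| = 7.8966
Step 3: Zeros inside |z| < 11: 4, 8, 3, -7, -2, 2
Step 4: Jensen sum = log(11/4) + log(11/8) + log(11/3) + log(11/7) + log(11/2) + log(11/2) = 6.4908
Step 5: n(R) = number of terms in the Jensen sum = count of zeros inside |z| < 11 = 6

6


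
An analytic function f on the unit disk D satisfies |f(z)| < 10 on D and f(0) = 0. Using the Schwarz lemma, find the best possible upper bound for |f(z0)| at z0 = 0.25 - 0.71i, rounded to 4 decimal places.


Step 1: g = f/10 maps D -> D with g(0) = 0, so by the Schwarz lemma |g(z)| <= |z|, i.e. |f(z)| <= 10|z|; this is sharp (f(z) = 10z).
Step 2: |z0|^2 = 0.25^2 + (-0.71)^2 = 0.5666
Step 3: |z0| = sqrt(0.5666) = 0.752728
Step 4: Best bound = 10 * |z0| = 10 * 0.752728 = 7.5273

7.5273


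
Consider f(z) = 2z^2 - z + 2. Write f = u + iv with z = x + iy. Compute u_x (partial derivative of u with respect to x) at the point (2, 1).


Step 1: f(z) = 2(x+iy)^2 - (x+iy) + 2
Step 2: u = 2(x^2 - y^2) - x + 2
Step 3: u_x = 4x - 1
Step 4: At (2, 1): u_x = 8 - 1 = 7

7


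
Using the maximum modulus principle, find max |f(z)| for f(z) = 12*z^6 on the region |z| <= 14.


Step 1: On |z| = 14, |f(z)| = 12 * |z|^6 = 12 * 14^6
Step 2: By maximum modulus principle, maximum is on boundary.
Step 3: Maximum = 12 * 7529536 = 90354432

90354432


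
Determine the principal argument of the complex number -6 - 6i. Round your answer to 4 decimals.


Step 1: z = -6 - 6i
Step 2: arg(z) = atan2(-6, -6)
Step 3: arg(z) = -2.3562

-2.3562


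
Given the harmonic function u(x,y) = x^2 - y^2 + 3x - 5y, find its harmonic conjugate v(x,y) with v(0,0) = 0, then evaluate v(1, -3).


Step 1: v_x = -u_y = 2y + 5
Step 2: v_y = u_x = 2x + 3
Step 3: v = 2xy + 5x + 3y + C
Step 4: v(0,0) = 0 => C = 0
Step 5: v(1, -3) = -10

-10


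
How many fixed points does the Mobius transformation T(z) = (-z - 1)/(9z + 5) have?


Step 1: Fixed points satisfy T(z) = z
Step 2: 9z^2 + 6z + 1 = 0
Step 3: Discriminant = 6^2 - 4*9*1 = 0
Step 4: Number of fixed points = 1

1


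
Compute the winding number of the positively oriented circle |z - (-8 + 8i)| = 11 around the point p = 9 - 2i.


Step 1: Center c = (-8, 8), radius = 11
Step 2: |p - c|^2 = 17^2 + (-10)^2 = 389
Step 3: r^2 = 121
Step 4: |p-c| > r so winding number = 0

0


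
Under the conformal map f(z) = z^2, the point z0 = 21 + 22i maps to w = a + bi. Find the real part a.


Step 1: z0 = 21 + 22i
Step 2: z0^2 = 21^2 - 22^2 + 924i
Step 3: real part = 441 - 484 = -43

-43


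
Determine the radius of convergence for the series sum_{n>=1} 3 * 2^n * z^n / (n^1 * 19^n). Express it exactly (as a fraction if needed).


Step 1: General term a_n = 3 * 2^n / (n^1 * 19^n)
Step 2: By the root test, |a_n|^(1/n) = 3^(1/n) * 2 / (n^(1/n) * 19) -> 2/19 as n -> infinity (since 3^(1/n) -> 1 and n^(1/n) -> 1)
Step 3: R = 1/lim|a_n|^(1/n) = 19/2

19/2


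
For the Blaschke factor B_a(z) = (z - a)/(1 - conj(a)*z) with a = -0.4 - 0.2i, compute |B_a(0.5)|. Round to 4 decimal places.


Step 1: Numerator z0 - a = 0.5 - (-0.4 - 0.2i) = 0.9 + 0.2i
Step 2: Denominator 1 - conj(a)*z0 = 1 - (-0.4 + 0.2i)*0.5 = 1.2 - 0.1i
Step 3: |z0 - a|^2 = 0.9^2 + 0.2^2 = 0.85; |1 - conj(a)*z0|^2 = 1.2^2 + (-0.1)^2 = 1.45
Step 4: |B_a(0.5)| = sqrt(0.85 / 1.45) = sqrt(0.586207)
Step 5: = 0.7656

0.7656


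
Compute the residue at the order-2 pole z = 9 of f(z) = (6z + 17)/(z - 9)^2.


Step 1: Pole of order 2 at z = 9
Step 2: Res = lim d/dz [(z - 9)^2 * f(z)] as z -> 9
Step 3: (z - 9)^2 * f(z) = 6z + 17
Step 4: d/dz[6z + 17] = 6

6


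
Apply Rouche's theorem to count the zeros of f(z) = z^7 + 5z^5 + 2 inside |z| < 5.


Step 1: On |z| = 5 the three terms have sizes |z^7| = 5^7 = 78125, |5z^5| = 5*5^5 = 15625, |2| = 2
Step 2: The dominant term is g(z) = z^7; let h(z) = 5z^5 + 2 so f = g + h
Step 3: On |z| = 5: |g| = 78125 and |h| <= 15625 + 2 = 15627
Step 4: Since 78125 > 15627, |h| < |g| on |z| = 5, so by Rouche f has the same number of zeros as g inside |z| < 5
Step 5: g(z) = z^7 has 7 zeros (all at the origin) inside |z| < 5. Answer = 7

7


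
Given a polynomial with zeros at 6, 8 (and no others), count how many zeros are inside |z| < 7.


Step 1: Check each root:
  z = 6: |6| = 6 < 7
  z = 8: |8| = 8 >= 7
Step 2: Count = 1

1


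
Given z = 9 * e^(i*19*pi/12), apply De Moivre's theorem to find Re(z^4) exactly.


Step 1: By De Moivre's theorem, z^4 = 9^4 * e^(i*4*19*pi/12) = 6561 * (cos(19*pi/3) + i*sin(19*pi/3))
Step 2: |z|^4 = 9^4 = 6561
Step 3: Reduce the angle mod 2*pi: 19*pi/3 - 6*pi = pi/3
Step 4: cos(pi/3) = 1/2
Step 5: Re(z^4) = 6561 * 1/2 = 6561/2

6561/2


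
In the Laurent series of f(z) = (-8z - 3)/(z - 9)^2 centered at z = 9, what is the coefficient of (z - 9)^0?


Step 1: Write the numerator in powers of (z - 9): -8z - 3 = -8(z - 9) + (-8*9 - 3) = -8(z - 9) - 75
Step 2: Divide by (z - 9)^2: f(z) = -75(z - 9)^(-2) - 8(z - 9)^(-1)
Step 3: This finite sum is the Laurent series of f about z = 9.
Step 4: Only the powers -2 and -1 appear, so the coefficient of (z - 9)^0 = 0

0


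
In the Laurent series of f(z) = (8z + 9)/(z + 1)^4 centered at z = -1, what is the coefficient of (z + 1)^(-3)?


Step 1: Write the numerator in powers of (z + 1): 8z + 9 = 8(z + 1) + (8*(-1) + 9) = 8(z + 1) + 1
Step 2: Divide by (z + 1)^4: f(z) = (z + 1)^(-4) + 8(z + 1)^(-3)
Step 3: This finite sum is the Laurent series of f about z = -1.
Step 4: Coefficient of (z + 1)^(-3) = coefficient of (z + 1) in the re-centred numerator = 8

8


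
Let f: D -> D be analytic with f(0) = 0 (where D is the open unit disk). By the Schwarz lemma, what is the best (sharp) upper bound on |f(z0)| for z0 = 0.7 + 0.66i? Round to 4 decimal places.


Step 1: Schwarz lemma: if f: D -> D is analytic with f(0) = 0, then |f(z)| <= |z| for all z in D, and this is sharp (f(z) = z).
Step 2: |z0|^2 = 0.7^2 + 0.66^2 = 0.9256
Step 3: |z0| = sqrt(0.9256) = 0.962081
Step 4: Best bound = |z0| = 0.9621

0.9621


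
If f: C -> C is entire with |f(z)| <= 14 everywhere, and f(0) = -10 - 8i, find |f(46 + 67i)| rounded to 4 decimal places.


Step 1: By Liouville's theorem, a bounded entire function is constant.
Step 2: f(z) = f(0) = -10 - 8i for all z.
Step 3: |f(w)| = |-10 - 8i| = sqrt(100 + 64)
Step 4: = 12.8062

12.8062
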